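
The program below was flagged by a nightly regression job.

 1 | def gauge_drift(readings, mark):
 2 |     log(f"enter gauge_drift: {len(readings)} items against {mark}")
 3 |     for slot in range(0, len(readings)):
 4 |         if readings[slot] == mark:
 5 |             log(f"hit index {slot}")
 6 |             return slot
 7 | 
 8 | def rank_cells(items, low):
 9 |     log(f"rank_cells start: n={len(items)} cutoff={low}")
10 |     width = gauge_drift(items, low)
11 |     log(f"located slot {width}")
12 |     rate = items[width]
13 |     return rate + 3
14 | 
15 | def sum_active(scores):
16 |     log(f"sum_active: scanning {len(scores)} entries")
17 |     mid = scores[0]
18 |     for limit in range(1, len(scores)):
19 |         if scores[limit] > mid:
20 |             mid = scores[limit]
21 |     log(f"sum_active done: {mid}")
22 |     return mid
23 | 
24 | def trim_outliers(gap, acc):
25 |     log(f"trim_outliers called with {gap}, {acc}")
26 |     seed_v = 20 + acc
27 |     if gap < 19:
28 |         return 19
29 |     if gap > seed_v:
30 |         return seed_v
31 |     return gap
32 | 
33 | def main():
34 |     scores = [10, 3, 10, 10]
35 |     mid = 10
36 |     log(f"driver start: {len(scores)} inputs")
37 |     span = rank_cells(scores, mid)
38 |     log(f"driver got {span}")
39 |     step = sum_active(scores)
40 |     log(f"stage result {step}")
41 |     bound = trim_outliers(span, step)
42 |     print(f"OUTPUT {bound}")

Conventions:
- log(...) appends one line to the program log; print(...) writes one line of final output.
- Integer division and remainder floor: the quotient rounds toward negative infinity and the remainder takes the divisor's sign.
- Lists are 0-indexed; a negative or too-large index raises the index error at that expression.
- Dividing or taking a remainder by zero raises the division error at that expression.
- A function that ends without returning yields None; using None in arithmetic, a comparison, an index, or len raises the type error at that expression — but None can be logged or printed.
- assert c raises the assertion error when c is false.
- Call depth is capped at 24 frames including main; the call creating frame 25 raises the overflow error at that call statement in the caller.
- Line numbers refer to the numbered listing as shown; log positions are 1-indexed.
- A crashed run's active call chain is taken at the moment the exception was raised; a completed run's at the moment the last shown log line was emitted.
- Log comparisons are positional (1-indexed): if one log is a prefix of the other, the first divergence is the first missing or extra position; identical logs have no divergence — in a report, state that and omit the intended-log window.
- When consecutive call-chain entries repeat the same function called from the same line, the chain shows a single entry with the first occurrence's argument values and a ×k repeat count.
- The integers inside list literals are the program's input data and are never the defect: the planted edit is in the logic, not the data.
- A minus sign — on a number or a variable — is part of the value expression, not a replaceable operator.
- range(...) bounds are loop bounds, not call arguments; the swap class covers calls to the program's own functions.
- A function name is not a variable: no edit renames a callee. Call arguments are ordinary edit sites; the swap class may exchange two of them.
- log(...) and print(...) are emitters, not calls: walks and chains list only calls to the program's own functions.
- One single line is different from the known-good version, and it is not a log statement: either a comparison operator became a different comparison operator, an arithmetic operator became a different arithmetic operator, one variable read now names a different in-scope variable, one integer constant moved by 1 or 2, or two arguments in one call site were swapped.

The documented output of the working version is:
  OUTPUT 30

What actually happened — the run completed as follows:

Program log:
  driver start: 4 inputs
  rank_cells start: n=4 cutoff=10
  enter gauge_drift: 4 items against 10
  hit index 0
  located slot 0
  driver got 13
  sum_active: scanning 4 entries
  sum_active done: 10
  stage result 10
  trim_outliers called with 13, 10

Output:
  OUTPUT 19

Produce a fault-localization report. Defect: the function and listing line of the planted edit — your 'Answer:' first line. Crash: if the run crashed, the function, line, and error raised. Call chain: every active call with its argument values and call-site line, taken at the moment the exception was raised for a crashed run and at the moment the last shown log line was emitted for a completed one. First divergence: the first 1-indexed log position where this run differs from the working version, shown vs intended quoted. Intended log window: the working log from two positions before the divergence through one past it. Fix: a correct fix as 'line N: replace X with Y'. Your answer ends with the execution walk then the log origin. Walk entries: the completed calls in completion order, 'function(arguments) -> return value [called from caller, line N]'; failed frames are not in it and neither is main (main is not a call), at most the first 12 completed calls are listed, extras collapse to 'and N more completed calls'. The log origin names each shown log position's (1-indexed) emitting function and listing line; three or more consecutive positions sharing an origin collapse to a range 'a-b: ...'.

Answer: the defect is in rank_cells at line 13.
Key fact: The log first diverges at position 6: the faulty run prints 'driver got 13' where the working version prints 'driver got 30'.
Call chain: main -> trim_outliers(13, 10) (called at line 41).
First divergence: at position 6 the run shows 'driver got 13' where the working version logs 'driver got 30'.
Intended log window:
  4: hit index 0
  5: located slot 0
  6: driver got 30
  7: sum_active: scanning 4 entries
Execution walk:
  gauge_drift([10, 3, 10, 10], 10) -> 0  [called from rank_cells, line 10]
  rank_cells([10, 3, 10, 10], 10) -> 13  [called from main, line 37]
  sum_active([10, 3, 10, 10]) -> 10  [called from main, line 39]
  trim_outliers(13, 10) -> 19  [called from main, line 41]
Log origins:
  1: emitted by main (line 36)
  2: emitted by rank_cells (line 9)
  3: emitted by gauge_drift (line 2)
  4: emitted by gauge_drift (line 5)
  5: emitted by rank_cells (line 11)
  6: emitted by main (line 38)
  7: emitted by sum_active (line 16)
  8: emitted by sum_active (line 21)
  9: emitted by main (line 40)
  10: emitted by trim_outliers (line 25)
A correct fix: line 13: replace `+` with `*`.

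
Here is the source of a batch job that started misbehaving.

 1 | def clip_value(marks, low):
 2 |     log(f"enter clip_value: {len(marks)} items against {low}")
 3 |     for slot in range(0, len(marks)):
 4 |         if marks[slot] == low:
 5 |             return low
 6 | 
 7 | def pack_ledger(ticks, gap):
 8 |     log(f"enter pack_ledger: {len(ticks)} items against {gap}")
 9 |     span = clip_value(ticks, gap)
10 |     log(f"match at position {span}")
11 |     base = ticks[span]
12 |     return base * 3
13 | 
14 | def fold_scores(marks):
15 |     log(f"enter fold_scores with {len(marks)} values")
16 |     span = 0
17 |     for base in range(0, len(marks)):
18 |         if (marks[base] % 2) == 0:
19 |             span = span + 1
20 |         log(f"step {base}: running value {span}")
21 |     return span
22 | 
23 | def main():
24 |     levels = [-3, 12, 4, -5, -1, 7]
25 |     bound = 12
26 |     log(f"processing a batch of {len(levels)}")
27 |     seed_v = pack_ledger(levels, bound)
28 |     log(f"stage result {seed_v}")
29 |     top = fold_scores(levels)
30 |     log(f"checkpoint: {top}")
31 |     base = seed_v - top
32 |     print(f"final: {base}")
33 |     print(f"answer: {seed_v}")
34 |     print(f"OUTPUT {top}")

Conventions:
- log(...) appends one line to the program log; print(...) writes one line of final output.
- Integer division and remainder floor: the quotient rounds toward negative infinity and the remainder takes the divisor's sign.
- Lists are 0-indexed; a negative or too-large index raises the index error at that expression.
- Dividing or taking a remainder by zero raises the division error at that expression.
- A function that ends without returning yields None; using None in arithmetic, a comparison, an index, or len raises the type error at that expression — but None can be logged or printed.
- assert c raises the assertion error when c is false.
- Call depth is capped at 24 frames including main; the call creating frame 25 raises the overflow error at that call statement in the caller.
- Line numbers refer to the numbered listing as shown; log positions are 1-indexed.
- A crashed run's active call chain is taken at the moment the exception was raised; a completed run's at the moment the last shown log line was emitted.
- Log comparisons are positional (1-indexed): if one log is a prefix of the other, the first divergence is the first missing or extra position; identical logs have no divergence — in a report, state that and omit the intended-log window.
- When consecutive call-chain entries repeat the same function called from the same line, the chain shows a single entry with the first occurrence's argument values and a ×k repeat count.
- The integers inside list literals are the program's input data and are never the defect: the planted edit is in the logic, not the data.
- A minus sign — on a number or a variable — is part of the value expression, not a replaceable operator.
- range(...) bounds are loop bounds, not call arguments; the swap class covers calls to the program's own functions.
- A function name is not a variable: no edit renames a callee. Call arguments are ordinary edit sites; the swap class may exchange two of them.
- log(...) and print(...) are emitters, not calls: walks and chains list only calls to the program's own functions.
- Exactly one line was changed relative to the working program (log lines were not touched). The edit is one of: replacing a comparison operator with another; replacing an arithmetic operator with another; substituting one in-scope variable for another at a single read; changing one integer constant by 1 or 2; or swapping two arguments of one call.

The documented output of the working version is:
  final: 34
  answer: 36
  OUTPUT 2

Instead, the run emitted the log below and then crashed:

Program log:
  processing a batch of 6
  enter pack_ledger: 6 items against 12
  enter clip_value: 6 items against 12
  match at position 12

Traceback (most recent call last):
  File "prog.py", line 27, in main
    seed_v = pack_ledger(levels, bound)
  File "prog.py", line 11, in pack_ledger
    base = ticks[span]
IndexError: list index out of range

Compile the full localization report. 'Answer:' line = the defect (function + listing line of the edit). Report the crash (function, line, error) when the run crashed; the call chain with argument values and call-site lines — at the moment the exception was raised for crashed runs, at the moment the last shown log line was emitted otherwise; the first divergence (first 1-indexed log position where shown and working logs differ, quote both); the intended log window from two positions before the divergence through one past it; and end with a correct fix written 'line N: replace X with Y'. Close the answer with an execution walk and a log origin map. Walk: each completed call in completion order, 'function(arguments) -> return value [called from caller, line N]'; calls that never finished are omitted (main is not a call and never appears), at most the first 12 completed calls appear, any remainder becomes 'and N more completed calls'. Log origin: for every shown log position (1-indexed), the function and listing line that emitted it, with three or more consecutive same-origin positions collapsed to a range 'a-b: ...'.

Answer: the defect is in clip_value at line 5.
The tell: The log first diverges at position 4: the faulty run prints 'match at position 12' where the working version prints 'match at position 1'.
Crash: pack_ledger, line 11, IndexError.
Call chain: main -> pack_ledger([-3, 12, 4, -5, -1, 7], 12) (called at line 27).
First divergence: at position 4 the run shows 'match at position 12' where the working version logs 'match at position 1'.
Intended log window:
  2: enter pack_ledger: 6 items against 12
  3: enter clip_value: 6 items against 12
  4: match at position 1
  5: stage result 36
Execution walk:
  clip_value([-3, 12, 4, -5, -1, 7], 12) -> 12  [called from pack_ledger, line 9]
Log origins:
  1 — main, line 26
  2 — pack_ledger, line 8
  3 — clip_value, line 2
  4 — pack_ledger, line 10
A correct fix: line 5: replace `low` with `slot`.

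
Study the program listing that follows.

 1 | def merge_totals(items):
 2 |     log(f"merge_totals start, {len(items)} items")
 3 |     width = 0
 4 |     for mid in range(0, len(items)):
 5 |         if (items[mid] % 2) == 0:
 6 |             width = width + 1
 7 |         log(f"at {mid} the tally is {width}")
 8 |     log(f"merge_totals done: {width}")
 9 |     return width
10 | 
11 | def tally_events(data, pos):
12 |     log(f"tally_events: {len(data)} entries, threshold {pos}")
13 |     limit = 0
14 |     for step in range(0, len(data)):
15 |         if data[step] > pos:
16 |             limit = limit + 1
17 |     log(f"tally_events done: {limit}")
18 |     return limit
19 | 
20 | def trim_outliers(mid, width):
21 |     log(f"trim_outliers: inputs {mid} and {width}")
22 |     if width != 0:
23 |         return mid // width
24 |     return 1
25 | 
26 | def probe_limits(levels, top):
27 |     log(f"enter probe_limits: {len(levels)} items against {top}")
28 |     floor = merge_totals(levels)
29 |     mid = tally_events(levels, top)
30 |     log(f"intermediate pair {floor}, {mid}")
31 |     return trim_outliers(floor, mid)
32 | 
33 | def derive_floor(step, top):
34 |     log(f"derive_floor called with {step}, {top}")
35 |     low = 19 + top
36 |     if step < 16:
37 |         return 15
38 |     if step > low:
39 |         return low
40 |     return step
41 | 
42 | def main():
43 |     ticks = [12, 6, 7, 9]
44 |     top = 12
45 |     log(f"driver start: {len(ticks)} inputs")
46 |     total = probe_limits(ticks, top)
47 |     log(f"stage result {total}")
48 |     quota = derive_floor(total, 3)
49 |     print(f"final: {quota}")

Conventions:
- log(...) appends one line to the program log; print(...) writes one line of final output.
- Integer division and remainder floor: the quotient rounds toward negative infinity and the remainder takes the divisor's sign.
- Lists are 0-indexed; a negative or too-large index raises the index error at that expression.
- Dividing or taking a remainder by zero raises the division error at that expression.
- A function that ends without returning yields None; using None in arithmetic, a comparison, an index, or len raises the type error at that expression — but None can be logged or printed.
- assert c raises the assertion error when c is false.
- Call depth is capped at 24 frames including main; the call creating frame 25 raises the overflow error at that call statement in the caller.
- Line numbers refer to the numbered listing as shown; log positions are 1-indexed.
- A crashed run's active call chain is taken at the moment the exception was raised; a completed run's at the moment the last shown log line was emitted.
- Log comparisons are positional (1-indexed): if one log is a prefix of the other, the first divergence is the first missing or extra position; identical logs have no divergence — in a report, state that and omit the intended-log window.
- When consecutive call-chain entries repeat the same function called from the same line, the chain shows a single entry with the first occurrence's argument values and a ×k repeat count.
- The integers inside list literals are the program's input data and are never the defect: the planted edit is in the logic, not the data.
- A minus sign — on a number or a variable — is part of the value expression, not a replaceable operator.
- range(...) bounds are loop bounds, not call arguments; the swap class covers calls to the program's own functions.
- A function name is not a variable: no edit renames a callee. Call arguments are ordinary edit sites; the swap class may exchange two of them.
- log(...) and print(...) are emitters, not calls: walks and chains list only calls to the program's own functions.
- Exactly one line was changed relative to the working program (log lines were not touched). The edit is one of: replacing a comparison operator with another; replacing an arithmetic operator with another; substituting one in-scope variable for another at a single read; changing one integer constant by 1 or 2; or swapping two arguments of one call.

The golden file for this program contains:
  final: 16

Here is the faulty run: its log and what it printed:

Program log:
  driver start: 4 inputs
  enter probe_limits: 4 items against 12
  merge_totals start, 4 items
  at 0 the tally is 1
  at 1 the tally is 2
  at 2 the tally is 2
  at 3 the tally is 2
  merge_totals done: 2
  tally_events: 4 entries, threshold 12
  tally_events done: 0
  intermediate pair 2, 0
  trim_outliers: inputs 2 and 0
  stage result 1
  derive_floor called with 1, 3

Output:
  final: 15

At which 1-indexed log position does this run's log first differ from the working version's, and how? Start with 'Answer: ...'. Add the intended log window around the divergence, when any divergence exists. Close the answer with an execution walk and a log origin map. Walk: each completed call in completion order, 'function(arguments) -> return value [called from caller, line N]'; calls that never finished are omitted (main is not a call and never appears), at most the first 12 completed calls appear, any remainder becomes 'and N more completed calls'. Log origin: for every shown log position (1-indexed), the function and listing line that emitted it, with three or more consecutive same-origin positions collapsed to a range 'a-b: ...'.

Answer: none — the logs agree in full.
Execution walk:
  merge_totals([12, 6, 7, 9]) -> 2  [called from probe_limits, line 28]
  tally_events([12, 6, 7, 9], 12) -> 0  [called from probe_limits, line 29]
  trim_outliers(2, 0) -> 1  [called from probe_limits, line 31]
  probe_limits([12, 6, 7, 9], 12) -> 1  [called from main, line 46]
  derive_floor(1, 3) -> 15  [called from main, line 48]
Log origins:
  1: logged in main at line 45
  2: logged in probe_limits at line 27
  3: logged in merge_totals at line 2
  4-7: logged in merge_totals at line 7
  8: logged in merge_totals at line 8
  9: logged in tally_events at line 12
  10: logged in tally_events at line 17
  11: logged in probe_limits at line 30
  12: logged in trim_outliers at line 21
  13: logged in main at line 47
  14: logged in derive_floor at line 34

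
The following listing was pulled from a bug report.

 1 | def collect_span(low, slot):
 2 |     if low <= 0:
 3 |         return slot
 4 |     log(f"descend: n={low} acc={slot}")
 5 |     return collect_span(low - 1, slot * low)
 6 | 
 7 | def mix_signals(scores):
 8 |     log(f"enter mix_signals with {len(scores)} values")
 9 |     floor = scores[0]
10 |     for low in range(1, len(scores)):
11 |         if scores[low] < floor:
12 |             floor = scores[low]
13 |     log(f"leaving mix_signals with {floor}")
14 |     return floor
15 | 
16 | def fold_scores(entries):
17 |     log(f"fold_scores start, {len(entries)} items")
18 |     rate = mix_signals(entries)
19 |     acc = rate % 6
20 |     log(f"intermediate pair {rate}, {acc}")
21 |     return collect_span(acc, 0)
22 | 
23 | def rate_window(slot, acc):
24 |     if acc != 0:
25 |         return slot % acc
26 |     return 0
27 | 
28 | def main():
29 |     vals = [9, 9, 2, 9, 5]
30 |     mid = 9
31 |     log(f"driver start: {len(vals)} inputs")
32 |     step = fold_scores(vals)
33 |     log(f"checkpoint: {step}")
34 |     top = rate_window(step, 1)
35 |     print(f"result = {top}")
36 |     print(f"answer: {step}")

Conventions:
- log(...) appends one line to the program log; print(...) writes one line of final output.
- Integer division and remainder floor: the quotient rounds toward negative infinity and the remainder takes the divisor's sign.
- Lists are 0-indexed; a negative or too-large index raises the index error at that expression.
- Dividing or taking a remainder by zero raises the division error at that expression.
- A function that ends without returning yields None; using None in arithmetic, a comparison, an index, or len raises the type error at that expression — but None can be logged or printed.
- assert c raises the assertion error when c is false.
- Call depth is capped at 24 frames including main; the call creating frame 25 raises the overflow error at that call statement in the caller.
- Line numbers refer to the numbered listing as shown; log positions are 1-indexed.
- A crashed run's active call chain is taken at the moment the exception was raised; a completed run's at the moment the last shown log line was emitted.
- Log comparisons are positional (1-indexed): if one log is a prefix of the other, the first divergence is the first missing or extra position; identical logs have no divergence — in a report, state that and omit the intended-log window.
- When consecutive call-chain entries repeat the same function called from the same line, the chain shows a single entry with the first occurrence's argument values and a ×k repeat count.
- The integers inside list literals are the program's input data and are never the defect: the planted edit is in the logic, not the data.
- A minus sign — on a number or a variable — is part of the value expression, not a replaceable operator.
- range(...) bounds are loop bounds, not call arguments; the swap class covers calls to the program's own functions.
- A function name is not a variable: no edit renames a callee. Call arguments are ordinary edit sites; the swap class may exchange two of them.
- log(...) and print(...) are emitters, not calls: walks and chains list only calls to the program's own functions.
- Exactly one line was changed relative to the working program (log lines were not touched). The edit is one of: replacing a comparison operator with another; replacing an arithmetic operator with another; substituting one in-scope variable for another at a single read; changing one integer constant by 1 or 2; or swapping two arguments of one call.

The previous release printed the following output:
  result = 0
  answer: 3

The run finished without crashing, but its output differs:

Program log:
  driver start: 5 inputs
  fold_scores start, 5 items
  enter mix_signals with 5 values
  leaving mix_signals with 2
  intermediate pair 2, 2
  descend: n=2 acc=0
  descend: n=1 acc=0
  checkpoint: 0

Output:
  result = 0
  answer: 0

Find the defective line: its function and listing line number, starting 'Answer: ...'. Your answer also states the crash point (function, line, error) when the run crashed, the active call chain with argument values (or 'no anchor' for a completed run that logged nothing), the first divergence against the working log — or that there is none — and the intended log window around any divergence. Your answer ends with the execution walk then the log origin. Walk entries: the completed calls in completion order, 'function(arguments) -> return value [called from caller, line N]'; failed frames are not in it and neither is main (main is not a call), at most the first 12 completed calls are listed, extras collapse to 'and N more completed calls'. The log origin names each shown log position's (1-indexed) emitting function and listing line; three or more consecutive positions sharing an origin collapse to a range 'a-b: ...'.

Answer: the defect is in collect_span at line 5.
Key fact: At log position 7 the runs split — shown 'descend: n=1 acc=0', but the working version logs 'descend: n=1 acc=2'.
Call chain: main.
First divergence: position 7 — the shown line 'descend: n=1 acc=0' should read 'descend: n=1 acc=2'.
Intended log window:
  5: intermediate pair 2, 2
  6: descend: n=2 acc=0
  7: descend: n=1 acc=2
  8: checkpoint: 3
Execution walk:
  mix_signals([9, 9, 2, 9, 5]) -> 2  [called from fold_scores, line 18]
  collect_span(0, 0) -> 0  [called from collect_span, line 5]
  collect_span(1, 0) -> 0  [called from collect_span, line 5]
  collect_span(2, 0) -> 0  [called from fold_scores, line 21]
  fold_scores([9, 9, 2, 9, 5]) -> 0  [called from main, line 32]
  rate_window(0, 1) -> 0  [called from main, line 34]
Origin of each log line:
  1: logged in main at line 31
  2: logged in fold_scores at line 17
  3: logged in mix_signals at line 8
  4: logged in mix_signals at line 13
  5: logged in fold_scores at line 20
  6: logged in collect_span at line 4
  7: logged in collect_span at line 4
  8: logged in main at line 33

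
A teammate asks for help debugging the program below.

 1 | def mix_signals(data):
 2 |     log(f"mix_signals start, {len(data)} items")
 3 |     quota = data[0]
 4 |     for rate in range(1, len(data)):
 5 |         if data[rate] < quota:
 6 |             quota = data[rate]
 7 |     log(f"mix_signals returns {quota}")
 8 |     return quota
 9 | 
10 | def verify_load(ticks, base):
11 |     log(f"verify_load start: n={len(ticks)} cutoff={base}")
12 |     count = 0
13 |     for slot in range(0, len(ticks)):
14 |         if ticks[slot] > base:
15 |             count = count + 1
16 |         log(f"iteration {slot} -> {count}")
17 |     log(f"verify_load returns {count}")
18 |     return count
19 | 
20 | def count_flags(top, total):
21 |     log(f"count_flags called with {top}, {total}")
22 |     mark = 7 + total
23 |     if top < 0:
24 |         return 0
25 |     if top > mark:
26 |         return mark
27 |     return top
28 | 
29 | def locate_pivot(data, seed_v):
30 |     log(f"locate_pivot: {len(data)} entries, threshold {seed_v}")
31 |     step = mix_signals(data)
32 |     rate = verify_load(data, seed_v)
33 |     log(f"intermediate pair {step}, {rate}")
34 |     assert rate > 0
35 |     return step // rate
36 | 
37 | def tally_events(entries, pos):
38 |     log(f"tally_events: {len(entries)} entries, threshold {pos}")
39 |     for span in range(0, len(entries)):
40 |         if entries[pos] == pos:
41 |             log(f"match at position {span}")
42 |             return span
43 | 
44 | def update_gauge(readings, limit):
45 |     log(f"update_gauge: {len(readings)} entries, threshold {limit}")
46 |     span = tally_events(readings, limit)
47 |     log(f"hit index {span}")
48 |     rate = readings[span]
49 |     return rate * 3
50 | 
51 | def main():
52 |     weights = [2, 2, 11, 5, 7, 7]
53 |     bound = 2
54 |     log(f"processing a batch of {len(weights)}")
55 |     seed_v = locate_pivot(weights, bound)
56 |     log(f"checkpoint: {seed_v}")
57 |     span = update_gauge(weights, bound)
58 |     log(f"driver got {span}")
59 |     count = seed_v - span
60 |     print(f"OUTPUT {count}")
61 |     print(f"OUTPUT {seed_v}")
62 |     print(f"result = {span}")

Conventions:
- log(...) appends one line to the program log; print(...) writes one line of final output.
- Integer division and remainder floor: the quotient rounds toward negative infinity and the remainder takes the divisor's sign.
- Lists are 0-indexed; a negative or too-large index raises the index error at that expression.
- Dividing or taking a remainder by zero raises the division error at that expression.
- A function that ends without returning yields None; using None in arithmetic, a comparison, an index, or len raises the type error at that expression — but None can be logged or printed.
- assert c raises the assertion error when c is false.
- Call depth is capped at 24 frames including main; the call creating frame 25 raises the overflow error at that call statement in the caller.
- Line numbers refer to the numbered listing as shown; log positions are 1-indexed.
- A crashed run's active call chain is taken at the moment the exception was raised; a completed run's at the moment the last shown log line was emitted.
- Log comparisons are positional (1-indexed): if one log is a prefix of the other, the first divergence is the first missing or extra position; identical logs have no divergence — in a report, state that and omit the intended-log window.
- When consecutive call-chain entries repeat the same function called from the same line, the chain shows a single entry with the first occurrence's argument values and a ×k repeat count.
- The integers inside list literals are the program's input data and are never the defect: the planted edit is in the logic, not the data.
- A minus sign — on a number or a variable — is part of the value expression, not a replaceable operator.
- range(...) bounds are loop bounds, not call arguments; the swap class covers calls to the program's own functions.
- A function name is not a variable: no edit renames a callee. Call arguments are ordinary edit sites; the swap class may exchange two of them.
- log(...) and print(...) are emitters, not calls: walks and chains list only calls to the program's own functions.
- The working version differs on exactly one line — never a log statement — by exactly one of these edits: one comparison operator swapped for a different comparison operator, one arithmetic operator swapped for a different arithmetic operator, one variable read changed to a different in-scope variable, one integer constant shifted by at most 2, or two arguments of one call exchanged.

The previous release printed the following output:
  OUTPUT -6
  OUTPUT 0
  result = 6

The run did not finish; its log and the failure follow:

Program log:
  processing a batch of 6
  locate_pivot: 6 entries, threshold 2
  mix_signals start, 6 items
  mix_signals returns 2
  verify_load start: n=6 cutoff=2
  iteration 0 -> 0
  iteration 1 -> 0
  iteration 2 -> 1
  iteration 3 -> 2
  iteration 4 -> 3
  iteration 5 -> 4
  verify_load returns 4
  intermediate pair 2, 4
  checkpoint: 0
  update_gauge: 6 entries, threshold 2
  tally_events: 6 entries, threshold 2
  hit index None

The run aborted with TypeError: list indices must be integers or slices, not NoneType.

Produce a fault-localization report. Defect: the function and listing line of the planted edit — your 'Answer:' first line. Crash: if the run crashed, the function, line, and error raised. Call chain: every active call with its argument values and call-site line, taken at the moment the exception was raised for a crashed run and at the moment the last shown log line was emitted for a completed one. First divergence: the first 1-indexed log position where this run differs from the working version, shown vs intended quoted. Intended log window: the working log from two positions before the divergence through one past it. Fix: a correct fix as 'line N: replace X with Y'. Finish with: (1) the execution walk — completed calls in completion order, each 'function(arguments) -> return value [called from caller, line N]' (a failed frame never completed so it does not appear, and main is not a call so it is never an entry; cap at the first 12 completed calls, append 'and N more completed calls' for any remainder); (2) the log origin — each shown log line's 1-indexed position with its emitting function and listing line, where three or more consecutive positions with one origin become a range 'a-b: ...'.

Answer: the defect is in tally_events at line 40.
Key fact: Log line 17 is where behavior first shows: 'hit index None' appears instead of 'match at position 0'.
Crash: update_gauge, line 48, TypeError.
Call chain: main -> update_gauge([2, 2, 11, 5, 7, 7], 2) (called at line 57).
First divergence: position 17; shown 'hit index None' vs intended 'match at position 0'.
Intended log window:
  15: update_gauge: 6 entries, threshold 2
  16: tally_events: 6 entries, threshold 2
  17: match at position 0
  18: hit index 0
Execution walk:
  mix_signals([2, 2, 11, 5, 7, 7]) -> 2  [called from locate_pivot, line 31]
  verify_load([2, 2, 11, 5, 7, 7], 2) -> 4  [called from locate_pivot, line 32]
  locate_pivot([2, 2, 11, 5, 7, 7], 2) -> 0  [called from main, line 55]
  tally_events([2, 2, 11, 5, 7, 7], 2) -> None  [called from update_gauge, line 46]
Log origin:
  1: emitted by main (line 54)
  2: emitted by locate_pivot (line 30)
  3: emitted by mix_signals (line 2)
  4: emitted by mix_signals (line 7)
  5: emitted by verify_load (line 11)
  6-11: emitted by verify_load (line 16)
  12: emitted by verify_load (line 17)
  13: emitted by locate_pivot (line 33)
  14: emitted by main (line 56)
  15: emitted by update_gauge (line 45)
  16: emitted by tally_events (line 38)
  17: emitted by update_gauge (line 47)
A correct fix: line 40: replace `entries[pos]` with `entries[span]`.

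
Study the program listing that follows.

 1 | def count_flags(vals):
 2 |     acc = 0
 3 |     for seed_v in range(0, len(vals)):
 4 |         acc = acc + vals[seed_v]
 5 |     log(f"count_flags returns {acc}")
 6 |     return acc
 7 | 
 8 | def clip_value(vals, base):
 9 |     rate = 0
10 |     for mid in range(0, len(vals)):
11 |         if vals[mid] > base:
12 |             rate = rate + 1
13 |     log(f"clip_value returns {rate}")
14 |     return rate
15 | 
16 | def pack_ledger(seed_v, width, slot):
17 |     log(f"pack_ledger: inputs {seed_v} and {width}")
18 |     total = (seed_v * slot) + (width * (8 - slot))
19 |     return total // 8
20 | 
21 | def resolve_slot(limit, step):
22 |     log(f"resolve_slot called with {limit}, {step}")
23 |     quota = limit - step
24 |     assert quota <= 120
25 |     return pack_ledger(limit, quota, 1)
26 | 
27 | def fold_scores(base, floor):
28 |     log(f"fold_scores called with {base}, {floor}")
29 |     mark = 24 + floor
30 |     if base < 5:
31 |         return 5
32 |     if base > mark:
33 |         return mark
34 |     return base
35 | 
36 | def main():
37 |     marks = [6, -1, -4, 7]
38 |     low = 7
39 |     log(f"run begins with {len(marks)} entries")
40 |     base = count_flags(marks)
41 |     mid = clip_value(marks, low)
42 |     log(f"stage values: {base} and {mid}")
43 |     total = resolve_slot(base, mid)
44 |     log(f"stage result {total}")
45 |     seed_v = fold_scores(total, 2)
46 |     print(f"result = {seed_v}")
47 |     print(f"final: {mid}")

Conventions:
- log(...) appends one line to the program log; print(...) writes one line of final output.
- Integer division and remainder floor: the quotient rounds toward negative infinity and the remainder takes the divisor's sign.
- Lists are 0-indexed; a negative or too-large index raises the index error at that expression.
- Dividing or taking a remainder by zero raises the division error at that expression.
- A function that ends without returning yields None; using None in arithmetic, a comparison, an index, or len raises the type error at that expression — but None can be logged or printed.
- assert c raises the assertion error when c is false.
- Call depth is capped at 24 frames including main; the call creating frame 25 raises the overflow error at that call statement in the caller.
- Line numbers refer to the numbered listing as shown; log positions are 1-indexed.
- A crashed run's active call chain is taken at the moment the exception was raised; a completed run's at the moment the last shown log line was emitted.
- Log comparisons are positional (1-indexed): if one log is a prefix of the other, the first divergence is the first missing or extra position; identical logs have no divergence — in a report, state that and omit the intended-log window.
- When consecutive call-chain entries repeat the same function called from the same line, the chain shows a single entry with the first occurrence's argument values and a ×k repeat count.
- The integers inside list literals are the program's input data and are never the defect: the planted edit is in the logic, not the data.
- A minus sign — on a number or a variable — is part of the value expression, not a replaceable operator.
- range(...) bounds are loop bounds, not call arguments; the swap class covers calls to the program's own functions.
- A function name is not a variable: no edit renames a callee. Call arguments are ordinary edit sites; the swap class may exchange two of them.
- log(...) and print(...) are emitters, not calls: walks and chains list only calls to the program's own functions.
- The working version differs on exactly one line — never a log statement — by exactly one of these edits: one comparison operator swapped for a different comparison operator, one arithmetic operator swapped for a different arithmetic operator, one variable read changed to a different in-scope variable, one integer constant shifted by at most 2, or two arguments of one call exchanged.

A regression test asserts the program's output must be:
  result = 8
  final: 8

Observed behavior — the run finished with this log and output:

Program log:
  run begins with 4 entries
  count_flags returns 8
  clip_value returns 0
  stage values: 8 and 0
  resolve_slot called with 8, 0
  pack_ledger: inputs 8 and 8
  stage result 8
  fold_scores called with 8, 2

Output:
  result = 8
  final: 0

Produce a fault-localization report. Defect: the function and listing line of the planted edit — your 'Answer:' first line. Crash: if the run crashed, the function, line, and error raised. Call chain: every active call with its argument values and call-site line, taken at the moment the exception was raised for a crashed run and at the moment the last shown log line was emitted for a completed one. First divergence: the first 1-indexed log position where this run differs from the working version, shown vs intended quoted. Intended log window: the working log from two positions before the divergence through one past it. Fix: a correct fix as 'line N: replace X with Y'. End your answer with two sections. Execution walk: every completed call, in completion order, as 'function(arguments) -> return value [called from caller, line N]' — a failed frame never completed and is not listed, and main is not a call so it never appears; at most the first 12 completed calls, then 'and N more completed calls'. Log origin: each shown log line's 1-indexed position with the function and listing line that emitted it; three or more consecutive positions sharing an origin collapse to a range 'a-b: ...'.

Answer: the defect is in main at line 47.
Core observation: Log streams are identical — the defect surfaces only in the printed output.
Call chain: main -> fold_scores(8, 2) (called at line 45).
First divergence: none — the logs agree in full.
Execution walk:
  count_flags([6, -1, -4, 7]) -> 8  [called from main, line 40]
  clip_value([6, -1, -4, 7], 7) -> 0  [called from main, line 41]
  pack_ledger(8, 8, 1) -> 8  [called from resolve_slot, line 25]
  resolve_slot(8, 0) -> 8  [called from main, line 43]
  fold_scores(8, 2) -> 8  [called from main, line 45]
Log origin:
  1: from main, line 39
  2: from count_flags, line 5
  3: from clip_value, line 13
  4: from main, line 42
  5: from resolve_slot, line 22
  6: from pack_ledger, line 17
  7: from main, line 44
  8: from fold_scores, line 28
A correct fix: line 47: replace `mid` with `total`.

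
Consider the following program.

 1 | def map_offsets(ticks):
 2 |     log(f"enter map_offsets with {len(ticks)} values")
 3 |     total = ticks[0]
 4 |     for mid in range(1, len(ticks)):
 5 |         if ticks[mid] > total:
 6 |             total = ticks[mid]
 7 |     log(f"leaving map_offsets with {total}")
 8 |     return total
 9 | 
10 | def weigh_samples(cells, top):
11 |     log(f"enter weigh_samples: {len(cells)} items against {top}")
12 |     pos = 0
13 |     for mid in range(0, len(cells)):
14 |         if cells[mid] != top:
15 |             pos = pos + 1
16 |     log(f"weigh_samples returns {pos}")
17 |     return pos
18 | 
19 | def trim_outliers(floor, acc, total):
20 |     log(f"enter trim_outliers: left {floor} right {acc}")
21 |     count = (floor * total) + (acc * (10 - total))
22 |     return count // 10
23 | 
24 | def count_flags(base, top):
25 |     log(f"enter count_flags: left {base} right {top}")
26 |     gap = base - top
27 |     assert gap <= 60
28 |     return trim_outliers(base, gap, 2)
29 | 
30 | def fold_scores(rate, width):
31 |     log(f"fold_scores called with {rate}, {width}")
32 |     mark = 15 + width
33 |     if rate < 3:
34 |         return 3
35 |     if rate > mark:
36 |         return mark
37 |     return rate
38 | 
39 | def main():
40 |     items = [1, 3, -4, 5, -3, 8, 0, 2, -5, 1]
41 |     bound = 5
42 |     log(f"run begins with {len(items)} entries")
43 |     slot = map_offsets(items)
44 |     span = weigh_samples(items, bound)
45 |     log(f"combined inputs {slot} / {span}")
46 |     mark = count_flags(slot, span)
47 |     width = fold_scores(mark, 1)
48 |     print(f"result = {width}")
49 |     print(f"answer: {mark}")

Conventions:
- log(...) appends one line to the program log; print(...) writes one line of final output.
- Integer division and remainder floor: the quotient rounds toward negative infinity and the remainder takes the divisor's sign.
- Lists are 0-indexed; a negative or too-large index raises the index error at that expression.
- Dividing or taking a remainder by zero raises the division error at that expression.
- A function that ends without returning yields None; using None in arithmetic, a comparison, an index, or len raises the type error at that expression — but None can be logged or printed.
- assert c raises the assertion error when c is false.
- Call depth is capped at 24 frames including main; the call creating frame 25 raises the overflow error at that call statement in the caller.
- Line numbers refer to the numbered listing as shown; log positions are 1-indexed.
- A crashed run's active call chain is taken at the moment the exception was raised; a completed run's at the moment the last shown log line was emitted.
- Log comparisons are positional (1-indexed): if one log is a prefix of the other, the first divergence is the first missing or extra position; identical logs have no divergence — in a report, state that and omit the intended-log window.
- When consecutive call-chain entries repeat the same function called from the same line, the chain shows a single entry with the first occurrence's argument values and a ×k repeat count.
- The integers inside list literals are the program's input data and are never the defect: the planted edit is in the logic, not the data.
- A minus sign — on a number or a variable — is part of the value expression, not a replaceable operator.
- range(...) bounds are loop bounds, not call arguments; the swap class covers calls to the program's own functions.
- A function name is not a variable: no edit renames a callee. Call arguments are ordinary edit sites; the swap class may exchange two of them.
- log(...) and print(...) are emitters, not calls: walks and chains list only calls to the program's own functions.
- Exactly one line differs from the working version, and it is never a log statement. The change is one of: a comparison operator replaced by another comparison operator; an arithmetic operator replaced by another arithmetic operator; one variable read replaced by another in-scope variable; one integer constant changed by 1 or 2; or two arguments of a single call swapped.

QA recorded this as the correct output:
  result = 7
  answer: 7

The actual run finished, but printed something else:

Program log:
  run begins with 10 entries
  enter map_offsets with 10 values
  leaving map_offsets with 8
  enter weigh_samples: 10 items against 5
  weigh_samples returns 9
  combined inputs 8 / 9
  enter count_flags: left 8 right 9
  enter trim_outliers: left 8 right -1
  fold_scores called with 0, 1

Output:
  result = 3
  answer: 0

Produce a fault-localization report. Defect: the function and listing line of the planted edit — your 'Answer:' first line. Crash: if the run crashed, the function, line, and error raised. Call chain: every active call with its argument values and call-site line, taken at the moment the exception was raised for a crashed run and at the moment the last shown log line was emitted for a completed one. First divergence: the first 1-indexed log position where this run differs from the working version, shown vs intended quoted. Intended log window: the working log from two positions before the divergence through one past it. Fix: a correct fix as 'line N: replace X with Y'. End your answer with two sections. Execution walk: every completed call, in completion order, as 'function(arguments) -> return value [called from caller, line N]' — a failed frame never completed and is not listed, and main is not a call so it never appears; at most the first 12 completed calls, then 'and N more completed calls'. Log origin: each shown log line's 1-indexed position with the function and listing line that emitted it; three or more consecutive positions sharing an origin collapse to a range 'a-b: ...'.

Answer: the defect is in weigh_samples at line 14.
Core observation: Position 5 is the first bad log line: 'weigh_samples returns 9' should read 'weigh_samples returns 1'.
Call chain: main -> fold_scores(0, 1) (called at line 47).
First divergence: position 5; shown 'weigh_samples returns 9' vs intended 'weigh_samples returns 1'.
Intended log window:
  3: leaving map_offsets with 8
  4: enter weigh_samples: 10 items against 5
  5: weigh_samples returns 1
  6: combined inputs 8 / 1
Execution walk:
  map_offsets([1, 3, -4, 5, -3, 8, 0, 2, -5, 1]) -> 8  [called from main, line 43]
  weigh_samples([1, 3, -4, 5, -3, 8, 0, 2, -5, 1], 5) -> 9  [called from main, line 44]
  trim_outliers(8, -1, 2) -> 0  [called from count_flags, line 28]
  count_flags(8, 9) -> 0  [called from main, line 46]
  fold_scores(0, 1) -> 3  [called from main, line 47]
Origin of each log line:
  1: logged in main at line 42
  2: logged in map_offsets at line 2
  3: logged in map_offsets at line 7
  4: logged in weigh_samples at line 11
  5: logged in weigh_samples at line 16
  6: logged in main at line 45
  7: logged in count_flags at line 25
  8: logged in trim_outliers at line 20
  9: logged in fold_scores at line 31
A correct fix: line 14: replace `!=` with `>`.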